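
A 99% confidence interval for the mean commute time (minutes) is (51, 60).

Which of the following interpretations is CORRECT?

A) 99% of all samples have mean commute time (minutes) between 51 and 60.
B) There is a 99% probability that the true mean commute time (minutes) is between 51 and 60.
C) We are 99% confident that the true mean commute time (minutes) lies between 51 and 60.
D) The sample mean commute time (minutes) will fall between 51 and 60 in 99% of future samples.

A confidence interval represents our confidence in the procedure, not a probability statement about the parameter.

Key concept: If we repeated this sampling process many times and computed a 99% CI each time, about 99% of those intervals would contain the true population parameter.

For this specific interval (51, 60):
- Midpoint (point estimate): 55.5
- Margin of error: 4.5

The correct interpretation is the one stating confidence that the true parameter lies in the interval — option C.

C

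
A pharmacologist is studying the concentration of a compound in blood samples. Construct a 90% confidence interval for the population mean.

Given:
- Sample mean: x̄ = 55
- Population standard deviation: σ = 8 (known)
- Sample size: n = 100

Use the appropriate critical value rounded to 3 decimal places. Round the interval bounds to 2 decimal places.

The population standard deviation σ is known, so use a z-interval (standard normal critical value).

For 90% confidence, z* = 1.645 (from standard normal table)

Standard error: SE = σ/√n = 8/√100 = 0.800000

Margin of error: E = z* × SE = 1.645 × 0.800000 = 1.3160

Z-interval: x̄ ± E = 55 ± 1.3160 = (53.6840, 56.3160)

Rounded to 2 decimal places:

(53.68, 56.32)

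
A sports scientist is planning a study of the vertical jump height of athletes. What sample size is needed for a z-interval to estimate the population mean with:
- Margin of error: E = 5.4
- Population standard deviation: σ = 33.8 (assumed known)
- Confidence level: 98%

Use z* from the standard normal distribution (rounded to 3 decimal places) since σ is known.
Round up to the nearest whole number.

Using z* since population σ is known (z-interval formula).

For 98% confidence, z* = 2.326 (from standard normal table)

Sample size formula for z-interval: n = (z*σ/E)²

n = (2.326 × 33.8 / 5.4)²
  = (14.559037)²
  = 211.9656

Round up to the nearest whole number: n = 212

212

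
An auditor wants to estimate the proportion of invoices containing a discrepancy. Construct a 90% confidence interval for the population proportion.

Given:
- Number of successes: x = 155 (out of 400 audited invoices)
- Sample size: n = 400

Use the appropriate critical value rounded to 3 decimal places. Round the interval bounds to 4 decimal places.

Sample proportion: p̂ = 155/400 = 0.387500

Check conditions for normal approximation:
  np̂ = 155 ≥ 10 ✓
  n(1-p̂) = 245 ≥ 10 ✓

The sample is large enough, so use a z-interval (normal approximation) for the proportion.

For 90% confidence, z* = 1.645 (from standard normal table)

Standard error: SE = √(p̂(1-p̂)/n) = √(0.387500×0.612500/400) = 0.02435897

Margin of error: E = z* × SE = 1.645 × 0.02435897 = 0.040071

Z-interval: p̂ ± E = 0.387500 ± 0.040071 = (0.347429, 0.427571)

Rounded to 4 decimal places:

(0.3474, 0.4276)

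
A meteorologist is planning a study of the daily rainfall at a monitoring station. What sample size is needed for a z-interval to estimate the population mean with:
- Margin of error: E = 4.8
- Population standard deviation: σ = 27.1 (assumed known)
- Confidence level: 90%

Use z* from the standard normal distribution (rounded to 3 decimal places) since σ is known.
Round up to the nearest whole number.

Using z* since population σ is known (z-interval formula).

For 90% confidence, z* = 1.645 (from standard normal table)

Sample size formula for z-interval: n = (z*σ/E)²

n = (1.645 × 27.1 / 4.8)²
  = (9.287396)²
  = 86.2557

Round up to the nearest whole number: n = 87

87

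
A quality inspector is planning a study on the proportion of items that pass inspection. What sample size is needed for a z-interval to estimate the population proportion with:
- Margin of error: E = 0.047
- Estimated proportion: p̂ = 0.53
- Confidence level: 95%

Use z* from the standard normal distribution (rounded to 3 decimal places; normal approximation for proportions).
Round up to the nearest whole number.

Using z* for proportion z-interval (normal approximation).

For 95% confidence, z* = 1.96 (from standard normal table)

Sample size formula for proportion z-interval: n = z*²p̂(1-p̂)/E²

n = 1.96² × 0.53 × 0.47 / 0.047²
  = 3.8416 × 0.2491 / 0.002209
  = 433.2017

Round up to the nearest whole number: n = 434

434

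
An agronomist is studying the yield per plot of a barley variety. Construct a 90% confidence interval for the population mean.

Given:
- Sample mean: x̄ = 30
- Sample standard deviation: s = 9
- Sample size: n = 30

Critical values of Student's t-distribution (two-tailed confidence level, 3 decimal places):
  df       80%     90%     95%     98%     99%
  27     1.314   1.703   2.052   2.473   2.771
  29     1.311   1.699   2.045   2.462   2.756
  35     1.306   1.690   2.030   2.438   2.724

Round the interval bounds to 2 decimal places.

The population standard deviation σ is unknown (only the sample standard deviation s is given), so use a t-interval with df = n - 1 = 30 - 1 = 29.

For 90% confidence with df = 29, t* = 1.699 (from t-table)

Standard error: SE = s/√n = 9/√30 = 1.643168

Margin of error: E = t* × SE = 1.699 × 1.643168 = 2.7917

T-interval: x̄ ± E = 30 ± 2.7917 = (27.2083, 32.7917)

Rounded to 2 decimal places:

(27.21, 32.79)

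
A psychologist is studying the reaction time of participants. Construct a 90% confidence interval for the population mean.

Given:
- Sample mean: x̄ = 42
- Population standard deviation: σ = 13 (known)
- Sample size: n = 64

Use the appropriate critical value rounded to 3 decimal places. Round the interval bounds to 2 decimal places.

The population standard deviation σ is known, so use a z-interval (standard normal critical value).

For 90% confidence, z* = 1.645 (from standard normal table)

Standard error: SE = σ/√n = 13/√64 = 1.625000

Margin of error: E = z* × SE = 1.645 × 1.625000 = 2.6731

Z-interval: x̄ ± E = 42 ± 2.6731 = (39.3269, 44.6731)

Rounded to 2 decimal places:

(39.33, 44.67)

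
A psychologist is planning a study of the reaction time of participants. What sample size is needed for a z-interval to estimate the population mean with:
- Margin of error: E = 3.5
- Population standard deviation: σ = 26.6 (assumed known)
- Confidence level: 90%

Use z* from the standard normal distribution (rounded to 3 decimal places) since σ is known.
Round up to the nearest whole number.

Using z* since population σ is known (z-interval formula).

For 90% confidence, z* = 1.645 (from standard normal table)

Sample size formula for z-interval: n = (z*σ/E)²

n = (1.645 × 26.6 / 3.5)²
  = (12.502000)²
  = 156.3000

Round up to the nearest whole number: n = 157

157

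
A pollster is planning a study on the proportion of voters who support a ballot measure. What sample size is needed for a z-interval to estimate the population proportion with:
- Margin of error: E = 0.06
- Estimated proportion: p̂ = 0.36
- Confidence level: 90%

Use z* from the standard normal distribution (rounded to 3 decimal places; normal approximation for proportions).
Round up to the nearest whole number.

Using z* for proportion z-interval (normal approximation).

For 90% confidence, z* = 1.645 (from standard normal table)

Sample size formula for proportion z-interval: n = z*²p̂(1-p̂)/E²

n = 1.645² × 0.36 × 0.64 / 0.06²
  = 2.706025 × 0.2304 / 0.0036
  = 173.1856

Round up to the nearest whole number: n = 174

174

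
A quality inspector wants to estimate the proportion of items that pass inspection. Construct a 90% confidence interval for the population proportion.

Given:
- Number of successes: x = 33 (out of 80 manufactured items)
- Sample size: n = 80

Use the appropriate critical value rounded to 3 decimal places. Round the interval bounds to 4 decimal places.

Sample proportion: p̂ = 33/80 = 0.412500

Check conditions for normal approximation:
  np̂ = 33 ≥ 10 ✓
  n(1-p̂) = 47 ≥ 10 ✓

The sample is large enough, so use a z-interval (normal approximation) for the proportion.

For 90% confidence, z* = 1.645 (from standard normal table)

Standard error: SE = √(p̂(1-p̂)/n) = √(0.412500×0.587500/80) = 0.05503905

Margin of error: E = z* × SE = 1.645 × 0.05503905 = 0.090539

Z-interval: p̂ ± E = 0.412500 ± 0.090539 = (0.321961, 0.503039)

Rounded to 4 decimal places:

(0.3220, 0.5030)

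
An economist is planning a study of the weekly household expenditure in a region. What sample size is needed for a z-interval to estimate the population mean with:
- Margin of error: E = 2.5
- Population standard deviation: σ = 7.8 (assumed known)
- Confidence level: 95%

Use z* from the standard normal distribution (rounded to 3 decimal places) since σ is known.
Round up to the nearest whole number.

Using z* since population σ is known (z-interval formula).

For 95% confidence, z* = 1.96 (from standard normal table)

Sample size formula for z-interval: n = (z*σ/E)²

n = (1.96 × 7.8 / 2.5)²
  = (6.115200)²
  = 37.3957

Round up to the nearest whole number: n = 38

38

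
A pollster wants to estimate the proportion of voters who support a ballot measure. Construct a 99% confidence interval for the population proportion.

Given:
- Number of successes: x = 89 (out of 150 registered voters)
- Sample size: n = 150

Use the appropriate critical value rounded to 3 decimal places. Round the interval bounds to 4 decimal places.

Sample proportion: p̂ = 89/150 = 0.5933333

Check conditions for normal approximation:
  np̂ = 89 ≥ 10 ✓
  n(1-p̂) = 61 ≥ 10 ✓

The sample is large enough, so use a z-interval (normal approximation) for the proportion.

For 99% confidence, z* = 2.576 (from standard normal table)

Standard error: SE = √(p̂(1-p̂)/n) = √(0.5933333×0.4066667/150) = 0.040107264

Margin of error: E = z* × SE = 2.576 × 0.040107264 = 0.1033163

Z-interval: p̂ ± E = 0.5933333 ± 0.1033163 = (0.4900170, 0.6966496)

Rounded to 4 decimal places:

(0.4900, 0.6966)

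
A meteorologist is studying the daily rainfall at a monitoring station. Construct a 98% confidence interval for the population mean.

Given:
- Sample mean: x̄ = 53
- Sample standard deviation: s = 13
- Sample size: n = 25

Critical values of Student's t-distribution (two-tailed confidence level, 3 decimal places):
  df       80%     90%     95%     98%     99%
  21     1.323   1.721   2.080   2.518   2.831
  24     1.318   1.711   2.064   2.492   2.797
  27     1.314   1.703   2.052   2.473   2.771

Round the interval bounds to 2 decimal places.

The population standard deviation σ is unknown (only the sample standard deviation s is given), so use a t-interval with df = n - 1 = 25 - 1 = 24.

For 98% confidence with df = 24, t* = 2.492 (from t-table)

Standard error: SE = s/√n = 13/√25 = 2.600000

Margin of error: E = t* × SE = 2.492 × 2.600000 = 6.4792

T-interval: x̄ ± E = 53 ± 6.4792 = (46.5208, 59.4792)

Rounded to 2 decimal places:

(46.52, 59.48)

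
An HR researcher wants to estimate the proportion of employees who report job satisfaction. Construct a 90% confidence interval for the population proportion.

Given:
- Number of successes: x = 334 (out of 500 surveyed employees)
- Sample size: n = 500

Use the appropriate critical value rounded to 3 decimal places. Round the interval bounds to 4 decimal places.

Sample proportion: p̂ = 334/500 = 0.668000

Check conditions for normal approximation:
  np̂ = 334 ≥ 10 ✓
  n(1-p̂) = 166 ≥ 10 ✓

The sample is large enough, so use a z-interval (normal approximation) for the proportion.

For 90% confidence, z* = 1.645 (from standard normal table)

Standard error: SE = √(p̂(1-p̂)/n) = √(0.668000×0.332000/500) = 0.02106067

Margin of error: E = z* × SE = 1.645 × 0.02106067 = 0.034645

Z-interval: p̂ ± E = 0.668000 ± 0.034645 = (0.633355, 0.702645)

Rounded to 4 decimal places:

(0.6334, 0.7026)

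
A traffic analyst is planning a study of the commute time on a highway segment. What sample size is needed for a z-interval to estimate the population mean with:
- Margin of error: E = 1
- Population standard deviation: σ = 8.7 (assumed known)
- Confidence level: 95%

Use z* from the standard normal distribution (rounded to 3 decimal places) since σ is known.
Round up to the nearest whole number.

Using z* since population σ is known (z-interval formula).

For 95% confidence, z* = 1.96 (from standard normal table)

Sample size formula for z-interval: n = (z*σ/E)²

n = (1.96 × 8.7 / 1)²
  = (17.052000)²
  = 290.7707

Round up to the nearest whole number: n = 291

291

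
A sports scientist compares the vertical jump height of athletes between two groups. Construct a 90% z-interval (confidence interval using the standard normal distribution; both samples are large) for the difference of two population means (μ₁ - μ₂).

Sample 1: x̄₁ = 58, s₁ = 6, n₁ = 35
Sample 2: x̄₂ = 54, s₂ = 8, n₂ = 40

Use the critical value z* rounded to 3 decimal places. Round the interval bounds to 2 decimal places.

Both samples are large (n₁ = 35 ≥ 30, n₂ = 40 ≥ 30), so a z-interval for the difference of means applies.

Point estimate: x̄₁ - x̄₂ = 58 - 54 = 4

Standard error: SE = √(s₁²/n₁ + s₂²/n₂)
= √(6²/35 + 8²/40)
= √(1.028571 + 1.600000)
= 1.621287

For 90% confidence, z* = 1.645 (from standard normal table)
Margin of error: E = z* × SE = 1.645 × 1.621287 = 2.6670

Z-interval: (x̄₁ - x̄₂) ± E = 4 ± 2.6670 = (1.3330, 6.6670)

Rounded to 2 decimal places:

(1.33, 6.67)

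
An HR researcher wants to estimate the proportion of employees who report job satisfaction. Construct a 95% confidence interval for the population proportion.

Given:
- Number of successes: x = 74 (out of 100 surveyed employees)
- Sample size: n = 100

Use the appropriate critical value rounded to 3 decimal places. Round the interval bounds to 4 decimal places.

Sample proportion: p̂ = 74/100 = 0.740000

Check conditions for normal approximation:
  np̂ = 74 ≥ 10 ✓
  n(1-p̂) = 26 ≥ 10 ✓

The sample is large enough, so use a z-interval (normal approximation) for the proportion.

For 95% confidence, z* = 1.96 (from standard normal table)

Standard error: SE = √(p̂(1-p̂)/n) = √(0.740000×0.260000/100) = 0.04386342

Margin of error: E = z* × SE = 1.96 × 0.04386342 = 0.085972

Z-interval: p̂ ± E = 0.740000 ± 0.085972 = (0.654028, 0.825972)

Rounded to 4 decimal places:

(0.6540, 0.8260)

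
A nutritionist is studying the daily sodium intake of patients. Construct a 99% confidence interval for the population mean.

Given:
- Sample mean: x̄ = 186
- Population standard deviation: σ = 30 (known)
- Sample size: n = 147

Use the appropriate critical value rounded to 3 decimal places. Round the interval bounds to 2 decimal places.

The population standard deviation σ is known, so use a z-interval (standard normal critical value).

For 99% confidence, z* = 2.576 (from standard normal table)

Standard error: SE = σ/√n = 30/√147 = 2.474358

Margin of error: E = z* × SE = 2.576 × 2.474358 = 6.3739

Z-interval: x̄ ± E = 186 ± 6.3739 = (179.6261, 192.3739)

Rounded to 2 decimal places:

(179.63, 192.37)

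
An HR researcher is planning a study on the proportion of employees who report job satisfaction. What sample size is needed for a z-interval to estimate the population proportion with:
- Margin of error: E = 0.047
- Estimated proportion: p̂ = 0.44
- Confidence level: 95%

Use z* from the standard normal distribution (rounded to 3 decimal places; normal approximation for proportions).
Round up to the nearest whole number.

Using z* for proportion z-interval (normal approximation).

For 95% confidence, z* = 1.96 (from standard normal table)

Sample size formula for proportion z-interval: n = z*²p̂(1-p̂)/E²

n = 1.96² × 0.44 × 0.56 / 0.047²
  = 3.8416 × 0.2464 / 0.002209
  = 428.5062

Round up to the nearest whole number: n = 429

429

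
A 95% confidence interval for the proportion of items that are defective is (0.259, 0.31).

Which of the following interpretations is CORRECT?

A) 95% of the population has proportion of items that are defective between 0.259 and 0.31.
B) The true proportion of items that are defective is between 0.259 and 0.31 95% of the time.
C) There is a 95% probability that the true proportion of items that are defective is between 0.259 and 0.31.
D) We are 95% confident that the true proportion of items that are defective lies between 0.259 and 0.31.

A confidence interval represents our confidence in the procedure, not a probability statement about the parameter.

Key concept: If we repeated this sampling process many times and computed a 95% CI each time, about 95% of those intervals would contain the true population parameter.

For this specific interval (0.259, 0.31):
- Midpoint (point estimate): 0.2845
- Margin of error: 0.0255

The correct interpretation is the one stating confidence that the true parameter lies in the interval — option D.

D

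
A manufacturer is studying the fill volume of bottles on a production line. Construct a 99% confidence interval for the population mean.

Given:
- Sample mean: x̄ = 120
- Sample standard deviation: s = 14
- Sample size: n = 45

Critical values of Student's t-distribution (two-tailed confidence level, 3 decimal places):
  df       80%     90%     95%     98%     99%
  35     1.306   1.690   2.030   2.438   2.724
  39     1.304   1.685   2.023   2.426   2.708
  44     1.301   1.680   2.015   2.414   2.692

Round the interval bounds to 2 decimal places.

The population standard deviation σ is unknown (only the sample standard deviation s is given), so use a t-interval with df = n - 1 = 45 - 1 = 44.

For 99% confidence with df = 44, t* = 2.692 (from t-table)

Standard error: SE = s/√n = 14/√45 = 2.086997

Margin of error: E = t* × SE = 2.692 × 2.086997 = 5.6182

T-interval: x̄ ± E = 120 ± 5.6182 = (114.3818, 125.6182)

Rounded to 2 decimal places:

(114.38, 125.62)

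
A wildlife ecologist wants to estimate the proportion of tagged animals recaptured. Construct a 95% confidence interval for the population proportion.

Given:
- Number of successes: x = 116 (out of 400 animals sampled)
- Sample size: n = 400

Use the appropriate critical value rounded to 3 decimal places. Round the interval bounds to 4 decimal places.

Sample proportion: p̂ = 116/400 = 0.290000

Check conditions for normal approximation:
  np̂ = 116 ≥ 10 ✓
  n(1-p̂) = 284 ≥ 10 ✓

The sample is large enough, so use a z-interval (normal approximation) for the proportion.

For 95% confidence, z* = 1.96 (from standard normal table)

Standard error: SE = √(p̂(1-p̂)/n) = √(0.290000×0.710000/400) = 0.02268810

Margin of error: E = z* × SE = 1.96 × 0.02268810 = 0.044469

Z-interval: p̂ ± E = 0.290000 ± 0.044469 = (0.245531, 0.334469)

Rounded to 4 decimal places:

(0.2455, 0.3345)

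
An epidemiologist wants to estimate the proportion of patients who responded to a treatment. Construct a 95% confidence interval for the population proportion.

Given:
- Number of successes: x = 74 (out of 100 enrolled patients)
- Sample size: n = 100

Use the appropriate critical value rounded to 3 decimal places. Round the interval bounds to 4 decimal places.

Sample proportion: p̂ = 74/100 = 0.740000

Check conditions for normal approximation:
  np̂ = 74 ≥ 10 ✓
  n(1-p̂) = 26 ≥ 10 ✓

The sample is large enough, so use a z-interval (normal approximation) for the proportion.

For 95% confidence, z* = 1.96 (from standard normal table)

Standard error: SE = √(p̂(1-p̂)/n) = √(0.740000×0.260000/100) = 0.04386342

Margin of error: E = z* × SE = 1.96 × 0.04386342 = 0.085972

Z-interval: p̂ ± E = 0.740000 ± 0.085972 = (0.654028, 0.825972)

Rounded to 4 decimal places:

(0.6540, 0.8260)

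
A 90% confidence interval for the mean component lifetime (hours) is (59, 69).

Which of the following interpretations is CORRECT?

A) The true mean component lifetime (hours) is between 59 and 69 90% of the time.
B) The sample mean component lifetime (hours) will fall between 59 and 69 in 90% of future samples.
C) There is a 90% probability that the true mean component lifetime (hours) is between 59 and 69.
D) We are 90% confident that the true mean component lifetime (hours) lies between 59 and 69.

A confidence interval represents our confidence in the procedure, not a probability statement about the parameter.

Key concept: If we repeated this sampling process many times and computed a 90% CI each time, about 90% of those intervals would contain the true population parameter.

For this specific interval (59, 69):
- Midpoint (point estimate): 64
- Margin of error: 5

The correct interpretation is the one stating confidence that the true parameter lies in the interval — option D.

D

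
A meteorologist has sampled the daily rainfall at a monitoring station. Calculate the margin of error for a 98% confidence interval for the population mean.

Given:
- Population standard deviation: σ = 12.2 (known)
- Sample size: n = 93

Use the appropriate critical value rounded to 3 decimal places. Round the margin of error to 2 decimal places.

The population standard deviation σ is known, so use the z-interval margin of error formula.

For 98% confidence, z* = 2.326 (from standard normal table)

Margin of error formula for z-interval: E = z* × σ/√n

E = 2.326 × 12.2/√93
  = 2.326 × 1.265081
  = 2.9426

Rounded to 2 decimal places:

2.94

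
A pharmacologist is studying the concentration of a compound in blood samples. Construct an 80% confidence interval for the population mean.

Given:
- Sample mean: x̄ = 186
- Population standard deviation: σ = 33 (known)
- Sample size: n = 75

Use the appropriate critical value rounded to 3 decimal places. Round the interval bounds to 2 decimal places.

The population standard deviation σ is known, so use a z-interval (standard normal critical value).

For 80% confidence, z* = 1.282 (from standard normal table)

Standard error: SE = σ/√n = 33/√75 = 3.810512

Margin of error: E = z* × SE = 1.282 × 3.810512 = 4.8851

Z-interval: x̄ ± E = 186 ± 4.8851 = (181.1149, 190.8851)

Rounded to 2 decimal places:

(181.11, 190.89)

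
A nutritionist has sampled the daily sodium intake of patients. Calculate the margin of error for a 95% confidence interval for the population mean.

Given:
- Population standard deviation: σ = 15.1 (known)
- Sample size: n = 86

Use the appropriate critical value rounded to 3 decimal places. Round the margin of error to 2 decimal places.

The population standard deviation σ is known, so use the z-interval margin of error formula.

For 95% confidence, z* = 1.96 (from standard normal table)

Margin of error formula for z-interval: E = z* × σ/√n

E = 1.96 × 15.1/√86
  = 1.96 × 1.628275
  = 3.1914

Rounded to 2 decimal places:

3.19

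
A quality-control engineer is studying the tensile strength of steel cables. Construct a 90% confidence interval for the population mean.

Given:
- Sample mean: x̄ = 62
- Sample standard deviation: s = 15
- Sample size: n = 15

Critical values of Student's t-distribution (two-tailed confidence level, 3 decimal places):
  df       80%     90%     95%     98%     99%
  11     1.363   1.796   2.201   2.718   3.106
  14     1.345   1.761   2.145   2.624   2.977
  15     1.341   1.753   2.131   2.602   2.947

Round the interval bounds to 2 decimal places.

The population standard deviation σ is unknown (only the sample standard deviation s is given), so use a t-interval with df = n - 1 = 15 - 1 = 14.

For 90% confidence with df = 14, t* = 1.761 (from t-table)

Standard error: SE = s/√n = 15/√15 = 3.872983

Margin of error: E = t* × SE = 1.761 × 3.872983 = 6.8203

T-interval: x̄ ± E = 62 ± 6.8203 = (55.1797, 68.8203)

Rounded to 2 decimal places:

(55.18, 68.82)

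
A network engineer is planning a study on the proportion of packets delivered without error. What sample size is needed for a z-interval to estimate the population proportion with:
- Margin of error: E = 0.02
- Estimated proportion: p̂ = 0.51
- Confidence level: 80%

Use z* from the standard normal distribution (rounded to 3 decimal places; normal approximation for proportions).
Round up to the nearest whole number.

Using z* for proportion z-interval (normal approximation).

For 80% confidence, z* = 1.282 (from standard normal table)

Sample size formula for proportion z-interval: n = z*²p̂(1-p̂)/E²

n = 1.282² × 0.51 × 0.49 / 0.02²
  = 1.643524 × 0.2499 / 0.0004
  = 1026.7916

Round up to the nearest whole number: n = 1027

1027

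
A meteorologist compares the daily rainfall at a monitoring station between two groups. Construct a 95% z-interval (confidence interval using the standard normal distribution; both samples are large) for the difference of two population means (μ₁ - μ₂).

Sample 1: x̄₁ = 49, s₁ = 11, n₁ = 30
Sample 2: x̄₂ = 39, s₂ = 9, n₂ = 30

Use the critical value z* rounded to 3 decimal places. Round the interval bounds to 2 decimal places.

Both samples are large (n₁ = 30 ≥ 30, n₂ = 30 ≥ 30), so a z-interval for the difference of means applies.

Point estimate: x̄₁ - x̄₂ = 49 - 39 = 10

Standard error: SE = √(s₁²/n₁ + s₂²/n₂)
= √(11²/30 + 9²/30)
= √(4.033333 + 2.700000)
= 2.594867

For 95% confidence, z* = 1.96 (from standard normal table)
Margin of error: E = z* × SE = 1.96 × 2.594867 = 5.0859

Z-interval: (x̄₁ - x̄₂) ± E = 10 ± 5.0859 = (4.9141, 15.0859)

Rounded to 2 decimal places:

(4.91, 15.09)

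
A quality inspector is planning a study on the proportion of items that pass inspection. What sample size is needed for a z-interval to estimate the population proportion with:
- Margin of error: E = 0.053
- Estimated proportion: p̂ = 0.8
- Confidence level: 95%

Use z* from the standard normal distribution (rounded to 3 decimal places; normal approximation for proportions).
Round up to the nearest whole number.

Using z* for proportion z-interval (normal approximation).

For 95% confidence, z* = 1.96 (from standard normal table)

Sample size formula for proportion z-interval: n = z*²p̂(1-p̂)/E²

n = 1.96² × 0.8 × 0.2 / 0.053²
  = 3.8416 × 0.16 / 0.002809
  = 218.8167

Round up to the nearest whole number: n = 219

219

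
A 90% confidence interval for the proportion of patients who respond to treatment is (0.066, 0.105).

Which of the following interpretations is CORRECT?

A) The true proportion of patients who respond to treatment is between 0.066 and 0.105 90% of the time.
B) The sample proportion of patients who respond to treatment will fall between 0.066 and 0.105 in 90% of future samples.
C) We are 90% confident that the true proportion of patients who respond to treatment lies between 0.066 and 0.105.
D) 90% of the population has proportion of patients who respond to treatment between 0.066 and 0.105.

A confidence interval represents our confidence in the procedure, not a probability statement about the parameter.

Key concept: If we repeated this sampling process many times and computed a 90% CI each time, about 90% of those intervals would contain the true population parameter.

For this specific interval (0.066, 0.105):
- Midpoint (point estimate): 0.0855
- Margin of error: 0.0195

The correct interpretation is the one stating confidence that the true parameter lies in the interval — option C.

C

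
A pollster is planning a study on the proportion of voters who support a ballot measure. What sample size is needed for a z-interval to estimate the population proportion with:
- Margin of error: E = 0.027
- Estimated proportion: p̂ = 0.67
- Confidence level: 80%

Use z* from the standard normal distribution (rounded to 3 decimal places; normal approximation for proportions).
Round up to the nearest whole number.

Using z* for proportion z-interval (normal approximation).

For 80% confidence, z* = 1.282 (from standard normal table)

Sample size formula for proportion z-interval: n = z*²p̂(1-p̂)/E²

n = 1.282² × 0.67 × 0.33 / 0.027²
  = 1.643524 × 0.2211 / 0.000729
  = 498.4680

Round up to the nearest whole number: n = 499

499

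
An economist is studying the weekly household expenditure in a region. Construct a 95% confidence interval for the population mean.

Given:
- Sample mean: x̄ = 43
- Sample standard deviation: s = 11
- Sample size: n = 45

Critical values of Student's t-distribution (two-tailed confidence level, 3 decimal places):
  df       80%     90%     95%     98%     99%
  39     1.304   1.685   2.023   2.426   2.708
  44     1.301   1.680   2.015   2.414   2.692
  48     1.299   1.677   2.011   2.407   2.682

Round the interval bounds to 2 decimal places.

The population standard deviation σ is unknown (only the sample standard deviation s is given), so use a t-interval with df = n - 1 = 45 - 1 = 44.

For 95% confidence with df = 44, t* = 2.015 (from t-table)

Standard error: SE = s/√n = 11/√45 = 1.639783

Margin of error: E = t* × SE = 2.015 × 1.639783 = 3.3042

T-interval: x̄ ± E = 43 ± 3.3042 = (39.6958, 46.3042)

Rounded to 2 decimal places:

(39.70, 46.30)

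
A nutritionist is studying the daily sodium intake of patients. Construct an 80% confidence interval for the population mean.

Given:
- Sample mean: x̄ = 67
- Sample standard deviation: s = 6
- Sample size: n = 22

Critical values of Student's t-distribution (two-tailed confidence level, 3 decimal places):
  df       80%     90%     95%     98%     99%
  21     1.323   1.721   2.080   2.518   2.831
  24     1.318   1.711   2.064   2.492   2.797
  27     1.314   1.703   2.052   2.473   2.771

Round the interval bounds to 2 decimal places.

The population standard deviation σ is unknown (only the sample standard deviation s is given), so use a t-interval with df = n - 1 = 22 - 1 = 21.

For 80% confidence with df = 21, t* = 1.323 (from t-table)

Standard error: SE = s/√n = 6/√22 = 1.279204

Margin of error: E = t* × SE = 1.323 × 1.279204 = 1.6924

T-interval: x̄ ± E = 67 ± 1.6924 = (65.3076, 68.6924)

Rounded to 2 decimal places:

(65.31, 68.69)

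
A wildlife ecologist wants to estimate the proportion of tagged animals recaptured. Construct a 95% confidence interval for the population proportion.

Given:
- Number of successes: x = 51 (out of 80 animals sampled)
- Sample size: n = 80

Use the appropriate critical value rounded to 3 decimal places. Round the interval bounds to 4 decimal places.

Sample proportion: p̂ = 51/80 = 0.637500

Check conditions for normal approximation:
  np̂ = 51 ≥ 10 ✓
  n(1-p̂) = 29 ≥ 10 ✓

The sample is large enough, so use a z-interval (normal approximation) for the proportion.

For 95% confidence, z* = 1.96 (from standard normal table)

Standard error: SE = √(p̂(1-p̂)/n) = √(0.637500×0.362500/80) = 0.05374637

Margin of error: E = z* × SE = 1.96 × 0.05374637 = 0.105343

Z-interval: p̂ ± E = 0.637500 ± 0.105343 = (0.532157, 0.742843)

Rounded to 4 decimal places:

(0.5322, 0.7428)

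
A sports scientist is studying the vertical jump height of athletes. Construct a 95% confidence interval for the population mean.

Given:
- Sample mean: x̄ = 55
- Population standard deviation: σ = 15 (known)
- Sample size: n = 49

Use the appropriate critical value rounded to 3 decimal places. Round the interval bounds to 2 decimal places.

The population standard deviation σ is known, so use a z-interval (standard normal critical value).

For 95% confidence, z* = 1.96 (from standard normal table)

Standard error: SE = σ/√n = 15/√49 = 2.142857

Margin of error: E = z* × SE = 1.96 × 2.142857 = 4.2000

Z-interval: x̄ ± E = 55 ± 4.2000 = (50.8000, 59.2000)

Rounded to 2 decimal places:

(50.80, 59.20)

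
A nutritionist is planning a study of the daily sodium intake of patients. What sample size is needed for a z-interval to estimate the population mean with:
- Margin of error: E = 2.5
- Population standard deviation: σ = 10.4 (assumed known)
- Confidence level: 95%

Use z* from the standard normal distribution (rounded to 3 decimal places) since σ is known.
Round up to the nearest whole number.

Using z* since population σ is known (z-interval formula).

For 95% confidence, z* = 1.96 (from standard normal table)

Sample size formula for z-interval: n = (z*σ/E)²

n = (1.96 × 10.4 / 2.5)²
  = (8.153600)²
  = 66.4812

Round up to the nearest whole number: n = 67

67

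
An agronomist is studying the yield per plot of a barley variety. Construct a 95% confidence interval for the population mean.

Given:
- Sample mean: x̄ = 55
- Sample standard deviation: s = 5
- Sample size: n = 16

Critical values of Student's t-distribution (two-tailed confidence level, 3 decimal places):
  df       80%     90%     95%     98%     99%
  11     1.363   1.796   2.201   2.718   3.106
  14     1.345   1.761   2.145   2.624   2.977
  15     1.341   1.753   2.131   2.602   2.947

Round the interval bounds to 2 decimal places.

The population standard deviation σ is unknown (only the sample standard deviation s is given), so use a t-interval with df = n - 1 = 16 - 1 = 15.

For 95% confidence with df = 15, t* = 2.131 (from t-table)

Standard error: SE = s/√n = 5/√16 = 1.250000

Margin of error: E = t* × SE = 2.131 × 1.250000 = 2.6637

T-interval: x̄ ± E = 55 ± 2.6637 = (52.3362, 57.6638)

Rounded to 2 decimal places:

(52.34, 57.66)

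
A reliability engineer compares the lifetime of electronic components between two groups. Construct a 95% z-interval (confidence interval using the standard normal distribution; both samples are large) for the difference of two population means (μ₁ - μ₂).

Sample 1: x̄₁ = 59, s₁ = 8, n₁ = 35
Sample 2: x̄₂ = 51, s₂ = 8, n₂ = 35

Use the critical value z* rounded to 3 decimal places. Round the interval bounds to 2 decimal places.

Both samples are large (n₁ = 35 ≥ 30, n₂ = 35 ≥ 30), so a z-interval for the difference of means applies.

Point estimate: x̄₁ - x̄₂ = 59 - 51 = 8

Standard error: SE = √(s₁²/n₁ + s₂²/n₂)
= √(8²/35 + 8²/35)
= √(1.828571 + 1.828571)
= 1.912366

For 95% confidence, z* = 1.96 (from standard normal table)
Margin of error: E = z* × SE = 1.96 × 1.912366 = 3.7482

Z-interval: (x̄₁ - x̄₂) ± E = 8 ± 3.7482 = (4.2518, 11.7482)

Rounded to 2 decimal places:

(4.25, 11.75)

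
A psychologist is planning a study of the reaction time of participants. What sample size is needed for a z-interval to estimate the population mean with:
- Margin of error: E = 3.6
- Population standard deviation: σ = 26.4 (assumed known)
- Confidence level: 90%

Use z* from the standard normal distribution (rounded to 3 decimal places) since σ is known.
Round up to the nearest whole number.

Using z* since population σ is known (z-interval formula).

For 90% confidence, z* = 1.645 (from standard normal table)

Sample size formula for z-interval: n = (z*σ/E)²

n = (1.645 × 26.4 / 3.6)²
  = (12.063333)²
  = 145.5240

Round up to the nearest whole number: n = 146

146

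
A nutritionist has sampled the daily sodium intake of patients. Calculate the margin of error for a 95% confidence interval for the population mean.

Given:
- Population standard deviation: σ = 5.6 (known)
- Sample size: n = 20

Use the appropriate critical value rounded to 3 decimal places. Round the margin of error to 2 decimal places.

The population standard deviation σ is known, so use the z-interval margin of error formula.

For 95% confidence, z* = 1.96 (from standard normal table)

Margin of error formula for z-interval: E = z* × σ/√n

E = 1.96 × 5.6/√20
  = 1.96 × 1.252198
  = 2.4543

Rounded to 2 decimal places:

2.45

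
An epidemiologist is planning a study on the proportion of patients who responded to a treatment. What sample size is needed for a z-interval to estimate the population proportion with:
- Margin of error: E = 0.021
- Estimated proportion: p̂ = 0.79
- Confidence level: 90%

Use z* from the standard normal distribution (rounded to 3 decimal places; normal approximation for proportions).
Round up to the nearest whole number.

Using z* for proportion z-interval (normal approximation).

For 90% confidence, z* = 1.645 (from standard normal table)

Sample size formula for proportion z-interval: n = z*²p̂(1-p̂)/E²

n = 1.645² × 0.79 × 0.21 / 0.021²
  = 2.706025 × 0.1659 / 0.000441
  = 1017.9808

Round up to the nearest whole number: n = 1018

1018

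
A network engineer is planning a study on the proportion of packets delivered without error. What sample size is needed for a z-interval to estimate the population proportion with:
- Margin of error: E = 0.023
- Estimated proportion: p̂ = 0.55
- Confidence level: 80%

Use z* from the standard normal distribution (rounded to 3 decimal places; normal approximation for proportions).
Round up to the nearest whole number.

Using z* for proportion z-interval (normal approximation).

For 80% confidence, z* = 1.282 (from standard normal table)

Sample size formula for proportion z-interval: n = z*²p̂(1-p̂)/E²

n = 1.282² × 0.55 × 0.45 / 0.023²
  = 1.643524 × 0.2475 / 0.000529
  = 768.9455

Round up to the nearest whole number: n = 769

769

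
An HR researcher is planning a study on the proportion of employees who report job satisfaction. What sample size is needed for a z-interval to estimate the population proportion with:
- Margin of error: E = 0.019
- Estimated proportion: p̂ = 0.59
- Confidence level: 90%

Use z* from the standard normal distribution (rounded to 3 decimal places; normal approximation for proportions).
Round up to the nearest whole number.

Using z* for proportion z-interval (normal approximation).

For 90% confidence, z* = 1.645 (from standard normal table)

Sample size formula for proportion z-interval: n = z*²p̂(1-p̂)/E²

n = 1.645² × 0.59 × 0.41 / 0.019²
  = 2.706025 × 0.2419 / 0.000361
  = 1813.2616

Round up to the nearest whole number: n = 1814

1814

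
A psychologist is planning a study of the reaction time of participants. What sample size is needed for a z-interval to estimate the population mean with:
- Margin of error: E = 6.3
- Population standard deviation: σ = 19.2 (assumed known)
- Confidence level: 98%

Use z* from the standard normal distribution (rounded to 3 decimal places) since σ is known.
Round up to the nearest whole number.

Using z* since population σ is known (z-interval formula).

For 98% confidence, z* = 2.326 (from standard normal table)

Sample size formula for z-interval: n = (z*σ/E)²

n = (2.326 × 19.2 / 6.3)²
  = (7.088762)²
  = 50.2505

Round up to the nearest whole number: n = 51

51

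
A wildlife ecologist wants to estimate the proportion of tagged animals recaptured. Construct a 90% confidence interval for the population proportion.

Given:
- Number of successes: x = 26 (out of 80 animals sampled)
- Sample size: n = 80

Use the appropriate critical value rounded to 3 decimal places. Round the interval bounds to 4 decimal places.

Sample proportion: p̂ = 26/80 = 0.325000

Check conditions for normal approximation:
  np̂ = 26 ≥ 10 ✓
  n(1-p̂) = 54 ≥ 10 ✓

The sample is large enough, so use a z-interval (normal approximation) for the proportion.

For 90% confidence, z* = 1.645 (from standard normal table)

Standard error: SE = √(p̂(1-p̂)/n) = √(0.325000×0.675000/80) = 0.05236590

Margin of error: E = z* × SE = 1.645 × 0.05236590 = 0.086142

Z-interval: p̂ ± E = 0.325000 ± 0.086142 = (0.238858, 0.411142)

Rounded to 4 decimal places:

(0.2389, 0.4111)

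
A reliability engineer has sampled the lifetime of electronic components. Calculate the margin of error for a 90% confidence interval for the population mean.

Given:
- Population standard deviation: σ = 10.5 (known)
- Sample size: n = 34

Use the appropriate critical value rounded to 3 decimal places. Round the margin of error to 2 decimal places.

The population standard deviation σ is known, so use the z-interval margin of error formula.

For 90% confidence, z* = 1.645 (from standard normal table)

Margin of error formula for z-interval: E = z* × σ/√n

E = 1.645 × 10.5/√34
  = 1.645 × 1.800735
  = 2.9622

Rounded to 2 decimal places:

2.96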